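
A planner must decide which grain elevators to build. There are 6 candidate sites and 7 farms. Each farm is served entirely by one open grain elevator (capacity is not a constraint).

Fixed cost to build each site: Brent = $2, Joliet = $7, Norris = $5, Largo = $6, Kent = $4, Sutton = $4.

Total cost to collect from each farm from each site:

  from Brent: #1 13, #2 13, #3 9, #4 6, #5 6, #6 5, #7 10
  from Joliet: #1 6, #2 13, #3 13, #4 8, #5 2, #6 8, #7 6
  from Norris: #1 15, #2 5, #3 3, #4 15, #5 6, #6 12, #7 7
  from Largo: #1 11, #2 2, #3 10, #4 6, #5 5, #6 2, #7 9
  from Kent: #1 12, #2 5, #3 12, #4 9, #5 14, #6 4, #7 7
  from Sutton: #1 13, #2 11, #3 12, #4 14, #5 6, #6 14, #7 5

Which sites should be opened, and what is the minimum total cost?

Open Joliet, Norris and Largo; minimum total cost 45.

For any fixed open set, each farm goes to its cheapest open site; total = fixed + service.
{Joliet, Norris, Largo}: #1→Joliet 6, #2→Largo 2, #3→Norris 3, #4→Largo 6, #5→Joliet 2, #6→Largo 2, #7→Joliet 6. Service 27; fixed 18; total 45.
{Brent, Joliet, Norris}: service 33 + fixed 14 = 47
{Brent, Joliet, Norris, Largo}: service 27 + fixed 20 = 47
{Brent, Joliet, Norris, Largo, Kent, Sutton}: #1→Joliet 6, #2→Largo 2, #3→Norris 3, #4→Brent 6, #5→Joliet 2, #6→Largo 2, #7→Sutton 5. Service 26; fixed 28; total 54.
No other subset beats 45.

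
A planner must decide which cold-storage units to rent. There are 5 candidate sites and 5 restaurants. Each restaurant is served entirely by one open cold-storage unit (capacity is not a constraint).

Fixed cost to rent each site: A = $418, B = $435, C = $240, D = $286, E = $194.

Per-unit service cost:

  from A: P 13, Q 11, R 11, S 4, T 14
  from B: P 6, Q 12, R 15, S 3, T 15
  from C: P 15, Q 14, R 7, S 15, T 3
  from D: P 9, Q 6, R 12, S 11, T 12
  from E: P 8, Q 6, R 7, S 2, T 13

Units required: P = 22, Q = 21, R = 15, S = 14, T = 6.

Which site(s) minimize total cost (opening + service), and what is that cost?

For any fixed open set, each restaurant goes to its cheapest open site; total = fixed + service.
{E}: P→E 8·22=176, Q→E 6·21=126, R→E 7·15=105, S→E 2·14=28, T→E 13·6=78. Service 513; fixed 194; total 707.
{C, E}: P→E 8·22=176, Q→E 6·21=126, R→C 7·15=105, S→E 2·14=28, T→C 3·6=18. Service 453; fixed 434; total 887.
{D, E}: service 507 + fixed 480 = 987
{A, B, C, D, E}: P→B 6·22=132, Q→D 6·21=126, R→C 7·15=105, S→E 2·14=28, T→C 3·6=18. Service 409; fixed 1573; total 1982.
No other subset beats 707.

Open E only; minimum total cost 707.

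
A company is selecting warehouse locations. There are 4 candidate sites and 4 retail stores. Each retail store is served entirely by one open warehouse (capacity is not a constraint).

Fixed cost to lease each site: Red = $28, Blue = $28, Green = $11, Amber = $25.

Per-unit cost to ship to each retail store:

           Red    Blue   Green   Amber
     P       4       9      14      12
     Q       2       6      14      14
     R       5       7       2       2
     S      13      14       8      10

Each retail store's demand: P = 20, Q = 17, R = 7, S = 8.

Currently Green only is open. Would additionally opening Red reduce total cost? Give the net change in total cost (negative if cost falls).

Yes — net change −376 (cost falls by 376).

Current service cost with {Green}: 596.
Adding Red: each retail store re-picks its cheapest; new service cost 192, saving 404.
Extra fixed cost: 28. Net change = 28 − 404 = -376.
(Totals: 607 → 231.)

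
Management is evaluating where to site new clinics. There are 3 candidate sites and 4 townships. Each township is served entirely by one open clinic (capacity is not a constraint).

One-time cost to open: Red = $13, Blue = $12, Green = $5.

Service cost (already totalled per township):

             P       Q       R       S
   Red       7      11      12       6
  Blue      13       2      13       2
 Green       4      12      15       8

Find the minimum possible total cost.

For any fixed open set, each township goes to its cheapest open site; total = fixed + service.
{Blue, Green}: P→Green 4, Q→Blue 2, R→Blue 13, S→Blue 2. Service 21; fixed 17; total 38.
{Blue}: service 30 + fixed 12 = 42
{Green}: service 39 + fixed 5 = 44
{Red, Blue, Green}: P→Green 4, Q→Blue 2, R→Red 12, S→Blue 2. Service 20; fixed 30; total 50.
No other subset beats 38.

Minimum total cost: 38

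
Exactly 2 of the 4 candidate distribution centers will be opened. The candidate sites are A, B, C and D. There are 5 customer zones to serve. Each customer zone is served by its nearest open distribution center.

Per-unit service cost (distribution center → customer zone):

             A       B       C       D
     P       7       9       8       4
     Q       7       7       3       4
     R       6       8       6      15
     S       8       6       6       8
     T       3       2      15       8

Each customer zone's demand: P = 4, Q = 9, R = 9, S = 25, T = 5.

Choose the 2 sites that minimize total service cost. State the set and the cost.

Choose B and C; total service cost 273.

With exactly 2 open, each customer zone uses its cheapest among the chosen.
{B, C}: P→C 8·4=32, Q→C 3·9=27, R→C 6·9=54, S→B 6·25=150, T→B 2·5=10. Service cost 273.
{A, C}: service cost 274
{B, D}: service cost 284
Among all 6 size-2 choices, {B, C} is lowest.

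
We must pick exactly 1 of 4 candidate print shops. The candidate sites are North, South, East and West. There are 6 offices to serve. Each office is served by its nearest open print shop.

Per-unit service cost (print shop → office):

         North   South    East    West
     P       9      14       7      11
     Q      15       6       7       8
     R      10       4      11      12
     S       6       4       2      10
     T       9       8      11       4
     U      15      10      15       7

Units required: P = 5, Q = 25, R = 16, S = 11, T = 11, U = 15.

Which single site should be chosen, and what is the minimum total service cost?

Choose South only; total service cost 566.

With exactly 1 open, each office uses its cheapest among the chosen.
{South}: P→South 14·5=70, Q→South 6·25=150, R→South 4·16=64, S→South 4·11=44, T→South 8·11=88, U→South 10·15=150. Service cost 566.
{West}: service cost 706
{East}: service cost 754
Among all 4 size-1 choices, {South} is lowest.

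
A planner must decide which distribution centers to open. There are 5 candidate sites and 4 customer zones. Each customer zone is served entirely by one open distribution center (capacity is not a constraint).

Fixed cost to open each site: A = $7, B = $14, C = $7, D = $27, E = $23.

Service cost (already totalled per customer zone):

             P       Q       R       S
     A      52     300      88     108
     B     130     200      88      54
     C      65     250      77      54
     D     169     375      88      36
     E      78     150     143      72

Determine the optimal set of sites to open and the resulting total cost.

Open A, C and E; minimum total cost 370.

For any fixed open set, each customer zone goes to its cheapest open site; total = fixed + service.
{A, C, E}: P→A 52, Q→E 150, R→C 77, S→C 54. Service 333; fixed 37; total 370.
{C, E}: service 346 + fixed 30 = 376
{A, C, D, E}: service 315 + fixed 64 = 379
{A, B, C, D, E}: service 315 + fixed 78 = 393
No other subset beats 370.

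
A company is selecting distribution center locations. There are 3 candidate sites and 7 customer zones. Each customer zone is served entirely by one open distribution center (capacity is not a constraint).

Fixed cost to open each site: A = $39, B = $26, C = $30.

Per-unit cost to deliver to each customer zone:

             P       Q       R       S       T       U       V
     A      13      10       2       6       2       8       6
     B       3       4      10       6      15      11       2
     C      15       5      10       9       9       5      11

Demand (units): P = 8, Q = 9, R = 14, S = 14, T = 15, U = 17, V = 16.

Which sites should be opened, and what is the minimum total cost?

Open A, B and C; minimum total cost 414.

For any fixed open set, each customer zone goes to its cheapest open site; total = fixed + service.
{A, B, C}: P→B 3·8=24, Q→B 4·9=36, R→A 2·14=28, S→A 6·14=84, T→A 2·15=30, U→C 5·17=85, V→B 2·16=32. Service 319; fixed 95; total 414.
{A, B}: P→B 3·8=24, Q→B 4·9=36, R→A 2·14=28, S→A 6·14=84, T→A 2·15=30, U→A 8·17=136, V→B 2·16=32. Service 370; fixed 65; total 435.
{A, C}: service 472 + fixed 69 = 541
{B}: service 728 + fixed 26 = 754
No other subset beats 414.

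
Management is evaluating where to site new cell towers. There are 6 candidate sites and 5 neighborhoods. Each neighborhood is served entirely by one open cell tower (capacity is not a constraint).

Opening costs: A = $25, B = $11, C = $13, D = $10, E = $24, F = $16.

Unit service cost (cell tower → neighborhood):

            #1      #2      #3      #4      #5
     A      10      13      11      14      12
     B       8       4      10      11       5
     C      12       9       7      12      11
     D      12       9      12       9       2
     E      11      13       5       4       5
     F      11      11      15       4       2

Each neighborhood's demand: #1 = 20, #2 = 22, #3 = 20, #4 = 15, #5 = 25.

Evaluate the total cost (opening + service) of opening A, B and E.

Total cost: 593

Each neighborhood is assigned to its cheapest site among the open ones.
{A, B, E}: #1→B 8·20=160, #2→B 4·22=88, #3→E 5·20=100, #4→E 4·15=60, #5→B 5·25=125. Service 533; fixed 60; total 593.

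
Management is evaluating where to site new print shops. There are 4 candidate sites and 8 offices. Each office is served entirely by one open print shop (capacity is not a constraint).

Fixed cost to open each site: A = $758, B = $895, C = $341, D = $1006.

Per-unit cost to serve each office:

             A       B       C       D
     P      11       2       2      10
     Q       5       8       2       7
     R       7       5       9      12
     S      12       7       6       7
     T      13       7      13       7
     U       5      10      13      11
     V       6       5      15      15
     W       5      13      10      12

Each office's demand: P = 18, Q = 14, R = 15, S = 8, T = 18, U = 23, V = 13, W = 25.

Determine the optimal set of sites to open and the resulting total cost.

For any fixed open set, each office goes to its cheapest open site; total = fixed + service.
{C}: P→C 2·18=36, Q→C 2·14=28, R→C 9·15=135, S→C 6·8=48, T→C 13·18=234, U→C 13·23=299, V→C 15·13=195, W→C 10·25=250. Service 1225; fixed 341; total 1566.
{A}: service 1021 + fixed 758 = 1779
{A, C}: P→C 2·18=36, Q→C 2·14=28, R→A 7·15=105, S→C 6·8=48, T→A 13·18=234, U→A 5·23=115, V→A 6·13=78, W→A 5·25=125. Service 769; fixed 1099; total 1868.
{A, B, C, D}: P→B 2·18=36, Q→C 2·14=28, R→B 5·15=75, S→C 6·8=48, T→B 7·18=126, U→A 5·23=115, V→B 5·13=65, W→A 5·25=125. Service 618; fixed 3000; total 3618.
No other subset beats 1566.

Open C only; minimum total cost 1566.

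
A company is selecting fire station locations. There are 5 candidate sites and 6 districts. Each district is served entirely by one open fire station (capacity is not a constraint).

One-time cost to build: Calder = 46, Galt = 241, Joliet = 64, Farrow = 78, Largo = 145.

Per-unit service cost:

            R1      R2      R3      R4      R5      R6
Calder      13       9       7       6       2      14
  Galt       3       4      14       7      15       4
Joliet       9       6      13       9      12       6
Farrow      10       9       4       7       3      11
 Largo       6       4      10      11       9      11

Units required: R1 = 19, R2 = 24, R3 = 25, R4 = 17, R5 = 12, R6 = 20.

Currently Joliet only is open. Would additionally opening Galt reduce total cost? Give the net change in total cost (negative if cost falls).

Current service cost with {Joliet}: 1057.
Adding Galt: each district re-picks its cheapest; new service cost 821, saving 236.
Extra fixed cost: 241. Net change = 241 − 236 = 5.
(Totals: 1121 → 1126.)

No — net change +5 (cost rises by 5).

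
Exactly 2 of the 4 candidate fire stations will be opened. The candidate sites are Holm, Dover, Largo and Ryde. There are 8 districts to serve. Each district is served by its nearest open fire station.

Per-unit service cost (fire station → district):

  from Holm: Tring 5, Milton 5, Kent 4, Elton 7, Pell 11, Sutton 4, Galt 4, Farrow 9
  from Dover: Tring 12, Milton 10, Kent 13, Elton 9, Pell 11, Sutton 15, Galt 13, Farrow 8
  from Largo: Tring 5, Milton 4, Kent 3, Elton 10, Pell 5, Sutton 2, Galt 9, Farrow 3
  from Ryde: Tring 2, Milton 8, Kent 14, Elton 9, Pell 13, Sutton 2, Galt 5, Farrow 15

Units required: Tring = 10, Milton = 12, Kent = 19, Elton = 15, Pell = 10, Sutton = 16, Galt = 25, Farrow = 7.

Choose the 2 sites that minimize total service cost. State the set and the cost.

Choose Holm and Largo; total service cost 463.

With exactly 2 open, each district uses its cheapest among the chosen.
{Holm, Largo}: Tring→Holm 5·10=50, Milton→Largo 4·12=48, Kent→Largo 3·19=57, Elton→Holm 7·15=105, Pell→Largo 5·10=50, Sutton→Largo 2·16=32, Galt→Holm 4·25=100, Farrow→Largo 3·7=21. Service cost 463.
{Largo, Ryde}: service cost 488
{Holm, Ryde}: service cost 566
Among all 6 size-2 choices, {Holm, Largo} is lowest.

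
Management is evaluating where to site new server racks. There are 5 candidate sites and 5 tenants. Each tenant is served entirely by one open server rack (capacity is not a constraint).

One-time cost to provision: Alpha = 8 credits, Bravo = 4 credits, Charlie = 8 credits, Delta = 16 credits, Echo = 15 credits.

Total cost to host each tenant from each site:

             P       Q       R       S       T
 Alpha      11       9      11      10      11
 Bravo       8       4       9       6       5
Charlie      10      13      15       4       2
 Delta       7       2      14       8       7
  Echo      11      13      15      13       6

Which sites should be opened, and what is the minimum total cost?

Open Bravo only; minimum total cost 36.

For any fixed open set, each tenant goes to its cheapest open site; total = fixed + service.
{Bravo}: P→Bravo 8, Q→Bravo 4, R→Bravo 9, S→Bravo 6, T→Bravo 5. Service 32; fixed 4; total 36.
{Bravo, Charlie}: P→Bravo 8, Q→Bravo 4, R→Bravo 9, S→Charlie 4, T→Charlie 2. Service 27; fixed 12; total 39.
{Alpha, Bravo}: P→Bravo 8, Q→Bravo 4, R→Bravo 9, S→Bravo 6, T→Bravo 5. Service 32; fixed 12; total 44.
{Alpha, Bravo, Charlie, Delta, Echo}: service 24 + fixed 51 = 75
No other subset beats 36.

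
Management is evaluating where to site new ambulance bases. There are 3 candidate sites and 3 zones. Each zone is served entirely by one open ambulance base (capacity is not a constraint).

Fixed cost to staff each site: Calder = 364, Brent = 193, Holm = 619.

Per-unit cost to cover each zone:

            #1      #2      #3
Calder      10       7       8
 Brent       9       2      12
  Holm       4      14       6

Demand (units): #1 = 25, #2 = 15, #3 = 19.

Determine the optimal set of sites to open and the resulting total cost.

For any fixed open set, each zone goes to its cheapest open site; total = fixed + service.
{Brent}: #1→Brent 9·25=225, #2→Brent 2·15=30, #3→Brent 12·19=228. Service 483; fixed 193; total 676.
{Calder}: #1→Calder 10·25=250, #2→Calder 7·15=105, #3→Calder 8·19=152. Service 507; fixed 364; total 871.
{Calder, Brent}: service 407 + fixed 557 = 964
{Calder, Brent, Holm}: #1→Holm 4·25=100, #2→Brent 2·15=30, #3→Holm 6·19=114. Service 244; fixed 1176; total 1420.
(All 7 nonempty subsets were checked; Brent only is lowest.)

Open Brent only; minimum total cost 676.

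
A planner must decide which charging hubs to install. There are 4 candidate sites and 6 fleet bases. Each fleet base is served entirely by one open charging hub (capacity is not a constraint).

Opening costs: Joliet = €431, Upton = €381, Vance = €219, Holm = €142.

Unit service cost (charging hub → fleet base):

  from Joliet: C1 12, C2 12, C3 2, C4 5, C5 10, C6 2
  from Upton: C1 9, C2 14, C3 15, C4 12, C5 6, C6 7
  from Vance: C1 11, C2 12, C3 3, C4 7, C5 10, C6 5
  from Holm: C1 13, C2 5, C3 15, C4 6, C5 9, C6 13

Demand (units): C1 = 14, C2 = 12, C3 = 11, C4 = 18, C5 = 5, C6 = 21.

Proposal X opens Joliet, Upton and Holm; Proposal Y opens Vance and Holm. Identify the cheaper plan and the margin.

Proposal Y is cheaper by 458.

Proposal X: {Joliet, Upton, Holm}: C1→Upton 9·14=126, C2→Holm 5·12=60, C3→Joliet 2·11=22, C4→Joliet 5·18=90, C5→Upton 6·5=30, C6→Joliet 2·21=42. Service 370; fixed 954; total 1324.
Proposal Y: {Vance, Holm}: C1→Vance 11·14=154, C2→Holm 5·12=60, C3→Vance 3·11=33, C4→Holm 6·18=108, C5→Holm 9·5=45, C6→Vance 5·21=105. Service 505; fixed 361; total 866.
Difference: |1324 − 866| = 458.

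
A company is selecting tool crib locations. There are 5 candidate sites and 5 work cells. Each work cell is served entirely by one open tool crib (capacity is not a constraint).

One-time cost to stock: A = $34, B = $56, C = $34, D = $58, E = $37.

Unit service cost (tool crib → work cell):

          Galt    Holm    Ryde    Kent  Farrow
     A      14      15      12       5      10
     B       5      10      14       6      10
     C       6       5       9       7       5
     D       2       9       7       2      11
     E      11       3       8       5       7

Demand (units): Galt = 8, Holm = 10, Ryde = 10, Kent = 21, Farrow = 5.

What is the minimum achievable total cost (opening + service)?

Minimum total cost: 288

For any fixed open set, each work cell goes to its cheapest open site; total = fixed + service.
{D, E}: Galt→D 2·8=16, Holm→E 3·10=30, Ryde→D 7·10=70, Kent→D 2·21=42, Farrow→E 7·5=35. Service 193; fixed 95; total 288.
{C, D}: service 203 + fixed 92 = 295
{C, D, E}: service 183 + fixed 129 = 312
{A, B, C, D, E}: Galt→D 2·8=16, Holm→E 3·10=30, Ryde→D 7·10=70, Kent→D 2·21=42, Farrow→C 5·5=25. Service 183; fixed 219; total 402.
No other subset beats 288.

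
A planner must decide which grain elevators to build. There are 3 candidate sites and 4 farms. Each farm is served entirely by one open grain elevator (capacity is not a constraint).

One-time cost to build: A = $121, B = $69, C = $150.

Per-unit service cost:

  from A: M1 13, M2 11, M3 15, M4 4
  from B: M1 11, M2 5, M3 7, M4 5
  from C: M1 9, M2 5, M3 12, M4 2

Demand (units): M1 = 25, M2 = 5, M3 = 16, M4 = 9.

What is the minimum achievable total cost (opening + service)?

Minimum total cost: 526

For any fixed open set, each farm goes to its cheapest open site; total = fixed + service.
{B}: M1→B 11·25=275, M2→B 5·5=25, M3→B 7·16=112, M4→B 5·9=45. Service 457; fixed 69; total 526.
{B, C}: M1→C 9·25=225, M2→B 5·5=25, M3→B 7·16=112, M4→C 2·9=18. Service 380; fixed 219; total 599.
{C}: service 460 + fixed 150 = 610
{A, B, C}: service 380 + fixed 340 = 720
No other subset beats 526.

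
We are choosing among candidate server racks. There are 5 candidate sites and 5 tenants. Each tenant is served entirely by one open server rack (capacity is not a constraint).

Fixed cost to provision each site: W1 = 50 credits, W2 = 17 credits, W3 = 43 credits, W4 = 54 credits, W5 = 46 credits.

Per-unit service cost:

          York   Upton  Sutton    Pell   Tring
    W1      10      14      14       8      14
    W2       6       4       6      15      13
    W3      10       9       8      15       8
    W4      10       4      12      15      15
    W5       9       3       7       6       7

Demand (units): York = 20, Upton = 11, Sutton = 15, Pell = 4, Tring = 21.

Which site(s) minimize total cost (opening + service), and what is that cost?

Open W2 and W5; minimum total cost 477.

For any fixed open set, each tenant goes to its cheapest open site; total = fixed + service.
{W2, W5}: York→W2 6·20=120, Upton→W5 3·11=33, Sutton→W2 6·15=90, Pell→W5 6·4=24, Tring→W5 7·21=147. Service 414; fixed 63; total 477.
{W2, W3, W5}: service 414 + fixed 106 = 520
{W1, W2, W5}: service 414 + fixed 113 = 527
{W1, W2, W3, W4, W5}: York→W2 6·20=120, Upton→W5 3·11=33, Sutton→W2 6·15=90, Pell→W5 6·4=24, Tring→W5 7·21=147. Service 414; fixed 210; total 624.
No other subset beats 477.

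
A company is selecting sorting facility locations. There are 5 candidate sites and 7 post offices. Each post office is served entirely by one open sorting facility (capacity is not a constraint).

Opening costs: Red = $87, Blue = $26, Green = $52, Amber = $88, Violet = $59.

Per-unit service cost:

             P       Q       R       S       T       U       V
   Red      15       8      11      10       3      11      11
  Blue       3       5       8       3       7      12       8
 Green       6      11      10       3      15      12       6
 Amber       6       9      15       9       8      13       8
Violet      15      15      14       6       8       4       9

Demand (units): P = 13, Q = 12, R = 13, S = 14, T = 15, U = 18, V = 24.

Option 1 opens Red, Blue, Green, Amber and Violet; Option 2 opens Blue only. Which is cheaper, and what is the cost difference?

Option 1: {Red, Blue, Green, Amber, Violet}: P→Blue 3·13=39, Q→Blue 5·12=60, R→Blue 8·13=104, S→Blue 3·14=42, T→Red 3·15=45, U→Violet 4·18=72, V→Green 6·24=144. Service 506; fixed 312; total 818.
Option 2: {Blue}: P→Blue 3·13=39, Q→Blue 5·12=60, R→Blue 8·13=104, S→Blue 3·14=42, T→Blue 7·15=105, U→Blue 12·18=216, V→Blue 8·24=192. Service 758; fixed 26; total 784.
Difference: |818 − 784| = 34.

Option 2 is cheaper by 34.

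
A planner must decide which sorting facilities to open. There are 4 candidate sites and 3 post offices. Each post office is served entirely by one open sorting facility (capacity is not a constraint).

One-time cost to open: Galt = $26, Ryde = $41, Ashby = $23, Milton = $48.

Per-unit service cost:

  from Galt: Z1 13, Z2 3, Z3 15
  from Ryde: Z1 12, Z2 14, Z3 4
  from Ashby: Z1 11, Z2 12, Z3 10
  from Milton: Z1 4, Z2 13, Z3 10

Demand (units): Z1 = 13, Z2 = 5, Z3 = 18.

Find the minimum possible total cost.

For any fixed open set, each post office goes to its cheapest open site; total = fixed + service.
{Galt, Ryde, Milton}: Z1→Milton 4·13=52, Z2→Galt 3·5=15, Z3→Ryde 4·18=72. Service 139; fixed 115; total 254.
{Galt, Ryde, Ashby, Milton}: Z1→Milton 4·13=52, Z2→Galt 3·5=15, Z3→Ryde 4·18=72. Service 139; fixed 138; total 277.
{Ryde, Milton}: Z1→Milton 4·13=52, Z2→Milton 13·5=65, Z3→Ryde 4·18=72. Service 189; fixed 89; total 278.
{Ashby}: service 383 + fixed 23 = 406
(All 15 nonempty subsets were checked; Galt, Ryde and Milton is lowest.)

Minimum total cost: 254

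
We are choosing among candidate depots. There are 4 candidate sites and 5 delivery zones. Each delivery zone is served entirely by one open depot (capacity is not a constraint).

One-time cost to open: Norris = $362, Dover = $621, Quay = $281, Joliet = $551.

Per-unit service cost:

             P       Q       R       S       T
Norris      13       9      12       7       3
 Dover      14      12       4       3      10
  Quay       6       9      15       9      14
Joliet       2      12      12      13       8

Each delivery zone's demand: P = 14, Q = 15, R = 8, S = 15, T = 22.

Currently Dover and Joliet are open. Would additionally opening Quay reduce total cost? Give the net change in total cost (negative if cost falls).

No — net change +236 (cost rises by 236).

Current service cost with {Dover, Joliet}: 461.
Adding Quay: each delivery zone re-picks its cheapest; new service cost 416, saving 45.
Extra fixed cost: 281. Net change = 281 − 45 = 236.
(Totals: 1633 → 1869.)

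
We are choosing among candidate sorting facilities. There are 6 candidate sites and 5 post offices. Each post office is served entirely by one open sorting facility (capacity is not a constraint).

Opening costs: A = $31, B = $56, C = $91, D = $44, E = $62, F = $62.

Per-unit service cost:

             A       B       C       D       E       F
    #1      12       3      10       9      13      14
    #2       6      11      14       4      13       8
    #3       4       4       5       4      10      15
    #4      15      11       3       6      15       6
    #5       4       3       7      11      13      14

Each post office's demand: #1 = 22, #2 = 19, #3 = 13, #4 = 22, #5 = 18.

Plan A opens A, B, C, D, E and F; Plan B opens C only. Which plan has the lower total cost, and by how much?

Plan A: {A, B, C, D, E, F}: #1→B 3·22=66, #2→D 4·19=76, #3→A 4·13=52, #4→C 3·22=66, #5→B 3·18=54. Service 314; fixed 346; total 660.
Plan B: {C}: #1→C 10·22=220, #2→C 14·19=266, #3→C 5·13=65, #4→C 3·22=66, #5→C 7·18=126. Service 743; fixed 91; total 834.
Difference: |660 − 834| = 174.

Plan A is cheaper by 174.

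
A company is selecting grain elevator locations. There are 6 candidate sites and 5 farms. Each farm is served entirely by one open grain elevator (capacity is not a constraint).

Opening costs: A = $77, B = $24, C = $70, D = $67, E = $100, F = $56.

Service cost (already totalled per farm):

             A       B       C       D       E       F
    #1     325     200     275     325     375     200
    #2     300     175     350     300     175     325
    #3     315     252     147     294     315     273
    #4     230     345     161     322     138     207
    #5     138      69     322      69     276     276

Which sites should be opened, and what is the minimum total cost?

Open B and C; minimum total cost 846.

For any fixed open set, each farm goes to its cheapest open site; total = fixed + service.
{B, C}: #1→B 200, #2→B 175, #3→C 147, #4→C 161, #5→B 69. Service 752; fixed 94; total 846.
{B, C, F}: #1→B 200, #2→B 175, #3→C 147, #4→C 161, #5→B 69. Service 752; fixed 150; total 902.
{B, C, D}: #1→B 200, #2→B 175, #3→C 147, #4→C 161, #5→B 69. Service 752; fixed 161; total 913.
{A, B, C, D, E, F}: #1→B 200, #2→B 175, #3→C 147, #4→E 138, #5→B 69. Service 729; fixed 394; total 1123.
No other subset beats 846.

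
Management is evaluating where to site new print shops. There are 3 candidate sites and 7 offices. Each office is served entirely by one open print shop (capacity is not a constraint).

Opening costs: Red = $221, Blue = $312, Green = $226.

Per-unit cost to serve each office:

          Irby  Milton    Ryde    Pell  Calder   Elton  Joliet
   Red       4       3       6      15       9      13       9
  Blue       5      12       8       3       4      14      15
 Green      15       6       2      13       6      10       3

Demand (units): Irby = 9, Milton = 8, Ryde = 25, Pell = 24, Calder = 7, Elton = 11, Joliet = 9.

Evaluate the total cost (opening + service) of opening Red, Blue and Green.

Total cost: 1106

Each office is assigned to its cheapest site among the open ones.
{Red, Blue, Green}: Irby→Red 4·9=36, Milton→Red 3·8=24, Ryde→Green 2·25=50, Pell→Blue 3·24=72, Calder→Blue 4·7=28, Elton→Green 10·11=110, Joliet→Green 3·9=27. Service 347; fixed 759; total 1106.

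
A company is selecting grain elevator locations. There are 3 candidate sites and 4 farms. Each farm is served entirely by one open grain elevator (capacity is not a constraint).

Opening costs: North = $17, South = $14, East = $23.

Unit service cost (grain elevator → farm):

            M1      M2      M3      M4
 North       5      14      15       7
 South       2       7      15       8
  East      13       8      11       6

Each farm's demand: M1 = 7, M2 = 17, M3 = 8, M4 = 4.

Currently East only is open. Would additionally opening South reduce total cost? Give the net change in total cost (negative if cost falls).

Current service cost with {East}: 339.
Adding South: each farm re-picks its cheapest; new service cost 245, saving 94.
Extra fixed cost: 14. Net change = 14 − 94 = -80.
(Totals: 362 → 282.)

Yes — net change −80 (cost falls by 80).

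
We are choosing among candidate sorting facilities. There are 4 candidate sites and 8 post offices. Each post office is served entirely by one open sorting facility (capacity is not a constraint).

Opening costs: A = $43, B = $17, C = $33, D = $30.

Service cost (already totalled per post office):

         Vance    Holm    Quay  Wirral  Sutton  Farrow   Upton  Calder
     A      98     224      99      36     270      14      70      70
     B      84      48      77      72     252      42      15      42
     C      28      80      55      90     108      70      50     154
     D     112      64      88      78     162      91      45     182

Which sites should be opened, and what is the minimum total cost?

Open A, B and C; minimum total cost 439.

For any fixed open set, each post office goes to its cheapest open site; total = fixed + service.
{A, B, C}: Vance→C 28, Holm→B 48, Quay→C 55, Wirral→A 36, Sutton→C 108, Farrow→A 14, Upton→B 15, Calder→B 42. Service 346; fixed 93; total 439.
{B, C}: service 410 + fixed 50 = 460
{A, B, C, D}: Vance→C 28, Holm→B 48, Quay→C 55, Wirral→A 36, Sutton→C 108, Farrow→A 14, Upton→B 15, Calder→B 42. Service 346; fixed 123; total 469.
{B}: service 632 + fixed 17 = 649
(All 15 nonempty subsets were checked; A, B and C is lowest.)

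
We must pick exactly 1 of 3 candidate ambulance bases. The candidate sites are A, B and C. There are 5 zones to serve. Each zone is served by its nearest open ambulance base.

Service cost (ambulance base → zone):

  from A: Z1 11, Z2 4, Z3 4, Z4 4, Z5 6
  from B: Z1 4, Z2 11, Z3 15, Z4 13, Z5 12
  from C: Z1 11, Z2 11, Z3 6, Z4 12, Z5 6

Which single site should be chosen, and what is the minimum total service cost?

Choose A only; total service cost 29.

With exactly 1 open, each zone uses its cheapest among the chosen.
{A}: Z1→A 11, Z2→A 4, Z3→A 4, Z4→A 4, Z5→A 6. Service cost 29.
{C}: service cost 46
{B}: service cost 55
Among all 3 size-1 choices, {A} is lowest.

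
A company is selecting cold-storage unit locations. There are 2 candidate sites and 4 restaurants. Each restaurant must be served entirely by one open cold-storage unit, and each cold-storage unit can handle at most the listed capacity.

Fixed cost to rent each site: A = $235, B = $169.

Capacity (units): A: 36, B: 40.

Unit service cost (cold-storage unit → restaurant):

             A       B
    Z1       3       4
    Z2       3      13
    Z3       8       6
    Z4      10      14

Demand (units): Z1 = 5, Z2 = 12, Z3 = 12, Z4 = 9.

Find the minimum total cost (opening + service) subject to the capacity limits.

Open {B}: Z1→B 4·5=20, Z2→B 13·12=156, Z3→B 6·12=72, Z4→B 14·9=126.
Loads: B carries 38/40. Service 374; fixed 169; total 543.
Next best feasible plan costs 617.

Minimum total cost: 543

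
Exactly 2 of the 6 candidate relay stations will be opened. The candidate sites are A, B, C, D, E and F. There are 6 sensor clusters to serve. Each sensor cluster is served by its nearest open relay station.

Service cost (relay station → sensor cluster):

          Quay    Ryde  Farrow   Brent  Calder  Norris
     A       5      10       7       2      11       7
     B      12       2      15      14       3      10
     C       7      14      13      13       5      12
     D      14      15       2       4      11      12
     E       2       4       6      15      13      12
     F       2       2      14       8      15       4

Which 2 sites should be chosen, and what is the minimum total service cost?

With exactly 2 open, each sensor cluster uses its cheapest among the chosen.
{D, F}: Quay→F 2, Ryde→F 2, Farrow→D 2, Brent→D 4, Calder→D 11, Norris→F 4. Service cost 25.
{A, B}: service cost 26
{A, F}: service cost 28
Among all 15 size-2 choices, {D, F} is lowest.

Choose D and F; total service cost 25.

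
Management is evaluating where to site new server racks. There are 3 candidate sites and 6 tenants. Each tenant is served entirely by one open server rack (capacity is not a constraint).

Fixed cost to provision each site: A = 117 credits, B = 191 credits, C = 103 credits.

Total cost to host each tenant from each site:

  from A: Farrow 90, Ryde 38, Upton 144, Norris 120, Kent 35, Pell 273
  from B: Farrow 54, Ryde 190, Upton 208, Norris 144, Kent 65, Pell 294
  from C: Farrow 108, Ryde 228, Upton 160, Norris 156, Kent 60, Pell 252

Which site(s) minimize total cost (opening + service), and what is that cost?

Open A only; minimum total cost 817.

For any fixed open set, each tenant goes to its cheapest open site; total = fixed + service.
{A}: Farrow→A 90, Ryde→A 38, Upton→A 144, Norris→A 120, Kent→A 35, Pell→A 273. Service 700; fixed 117; total 817.
{A, C}: Farrow→A 90, Ryde→A 38, Upton→A 144, Norris→A 120, Kent→A 35, Pell→C 252. Service 679; fixed 220; total 899.
{A, B}: Farrow→B 54, Ryde→A 38, Upton→A 144, Norris→A 120, Kent→A 35, Pell→A 273. Service 664; fixed 308; total 972.
{A, B, C}: service 643 + fixed 411 = 1054
(All 7 nonempty subsets were checked; A only is lowest.)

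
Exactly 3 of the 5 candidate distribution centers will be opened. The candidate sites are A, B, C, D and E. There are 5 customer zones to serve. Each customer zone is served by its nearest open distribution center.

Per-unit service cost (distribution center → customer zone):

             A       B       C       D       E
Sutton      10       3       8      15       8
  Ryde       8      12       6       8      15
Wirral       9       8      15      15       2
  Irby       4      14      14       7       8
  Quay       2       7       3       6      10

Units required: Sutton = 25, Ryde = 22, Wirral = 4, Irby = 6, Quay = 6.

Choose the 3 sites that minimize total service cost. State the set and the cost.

Choose A, B and C; total service cost 275.

With exactly 3 open, each customer zone uses its cheapest among the chosen.
{A, B, C}: Sutton→B 3·25=75, Ryde→C 6·22=132, Wirral→B 8·4=32, Irby→A 4·6=24, Quay→A 2·6=12. Service cost 275.
{B, C, E}: service cost 281
{A, B, E}: service cost 295
Among all 10 size-3 choices, {A, B, C} is lowest.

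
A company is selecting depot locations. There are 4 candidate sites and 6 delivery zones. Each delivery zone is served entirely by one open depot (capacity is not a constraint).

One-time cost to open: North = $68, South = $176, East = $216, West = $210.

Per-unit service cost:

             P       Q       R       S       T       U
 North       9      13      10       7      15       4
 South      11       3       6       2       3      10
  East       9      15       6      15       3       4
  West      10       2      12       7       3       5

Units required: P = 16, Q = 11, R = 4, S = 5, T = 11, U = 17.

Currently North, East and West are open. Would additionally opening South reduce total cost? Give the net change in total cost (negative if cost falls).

Current service cost with {North, East, West}: 326.
Adding South: each delivery zone re-picks its cheapest; new service cost 301, saving 25.
Extra fixed cost: 176. Net change = 176 − 25 = 151.
(Totals: 820 → 971.)

No — net change +151 (cost rises by 151).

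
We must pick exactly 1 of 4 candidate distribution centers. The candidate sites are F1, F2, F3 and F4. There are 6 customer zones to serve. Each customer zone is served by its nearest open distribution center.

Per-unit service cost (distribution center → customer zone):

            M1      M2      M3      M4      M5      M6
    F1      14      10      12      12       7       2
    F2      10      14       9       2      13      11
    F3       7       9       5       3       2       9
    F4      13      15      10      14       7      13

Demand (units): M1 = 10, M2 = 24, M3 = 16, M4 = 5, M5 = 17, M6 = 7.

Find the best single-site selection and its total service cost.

With exactly 1 open, each customer zone uses its cheapest among the chosen.
{F3}: M1→F3 7·10=70, M2→F3 9·24=216, M3→F3 5·16=80, M4→F3 3·5=15, M5→F3 2·17=34, M6→F3 9·7=63. Service cost 478.
{F1}: service cost 765
{F2}: service cost 888
Among all 4 size-1 choices, {F3} is lowest.

Choose F3 only; total service cost 478.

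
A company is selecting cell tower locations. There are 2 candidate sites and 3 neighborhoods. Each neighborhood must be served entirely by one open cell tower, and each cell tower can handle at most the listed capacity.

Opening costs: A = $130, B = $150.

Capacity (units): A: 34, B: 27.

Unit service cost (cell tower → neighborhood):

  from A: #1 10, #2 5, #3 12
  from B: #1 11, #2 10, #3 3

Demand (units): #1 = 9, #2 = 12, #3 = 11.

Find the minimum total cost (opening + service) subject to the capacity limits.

Minimum total cost: 412

Open {A}: #1→A 10·9=90, #2→A 5·12=60, #3→A 12·11=132.
Loads: A carries 32/34. Service 282; fixed 130; total 412.
Next best feasible plan costs 463.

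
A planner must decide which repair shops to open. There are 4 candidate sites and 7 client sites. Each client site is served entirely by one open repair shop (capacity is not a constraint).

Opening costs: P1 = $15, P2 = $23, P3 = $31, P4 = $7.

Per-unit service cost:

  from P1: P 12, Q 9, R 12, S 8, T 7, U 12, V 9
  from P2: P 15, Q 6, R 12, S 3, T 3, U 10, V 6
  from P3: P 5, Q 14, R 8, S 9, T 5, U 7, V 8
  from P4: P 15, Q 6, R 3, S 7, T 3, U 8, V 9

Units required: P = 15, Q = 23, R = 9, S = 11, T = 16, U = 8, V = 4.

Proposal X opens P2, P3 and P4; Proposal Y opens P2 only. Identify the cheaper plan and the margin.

Proposal X: {P2, P3, P4}: P→P3 5·15=75, Q→P2 6·23=138, R→P4 3·9=27, S→P2 3·11=33, T→P2 3·16=48, U→P3 7·8=56, V→P2 6·4=24. Service 401; fixed 61; total 462.
Proposal Y: {P2}: P→P2 15·15=225, Q→P2 6·23=138, R→P2 12·9=108, S→P2 3·11=33, T→P2 3·16=48, U→P2 10·8=80, V→P2 6·4=24. Service 656; fixed 23; total 679.
Difference: |462 − 679| = 217.

Proposal X is cheaper by 217.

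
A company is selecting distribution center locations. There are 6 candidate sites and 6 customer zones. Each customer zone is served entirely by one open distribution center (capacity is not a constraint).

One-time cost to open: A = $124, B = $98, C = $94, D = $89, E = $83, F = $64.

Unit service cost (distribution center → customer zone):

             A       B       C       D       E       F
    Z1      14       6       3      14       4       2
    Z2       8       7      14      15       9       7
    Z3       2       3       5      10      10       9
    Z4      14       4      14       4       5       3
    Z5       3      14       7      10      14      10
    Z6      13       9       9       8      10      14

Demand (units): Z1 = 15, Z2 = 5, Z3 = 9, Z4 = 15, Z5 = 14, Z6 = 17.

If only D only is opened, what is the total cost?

Total cost: 800

Each customer zone is assigned to its cheapest site among the open ones.
{D}: Z1→D 14·15=210, Z2→D 15·5=75, Z3→D 10·9=90, Z4→D 4·15=60, Z5→D 10·14=140, Z6→D 8·17=136. Service 711; fixed 89; total 800.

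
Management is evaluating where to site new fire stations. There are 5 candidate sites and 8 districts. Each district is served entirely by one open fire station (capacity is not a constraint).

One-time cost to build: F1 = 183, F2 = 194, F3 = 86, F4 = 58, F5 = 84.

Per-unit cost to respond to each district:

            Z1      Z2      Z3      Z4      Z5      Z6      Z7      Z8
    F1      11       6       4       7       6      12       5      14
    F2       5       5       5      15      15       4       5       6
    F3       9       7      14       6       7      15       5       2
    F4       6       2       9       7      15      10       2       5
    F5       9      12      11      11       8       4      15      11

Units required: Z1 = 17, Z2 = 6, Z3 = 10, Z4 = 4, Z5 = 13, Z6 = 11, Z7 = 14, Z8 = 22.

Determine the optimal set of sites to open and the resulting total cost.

Open F3 and F4; minimum total cost 645.

For any fixed open set, each district goes to its cheapest open site; total = fixed + service.
{F3, F4}: Z1→F4 6·17=102, Z2→F4 2·6=12, Z3→F4 9·10=90, Z4→F3 6·4=24, Z5→F3 7·13=91, Z6→F4 10·11=110, Z7→F4 2·14=28, Z8→F3 2·22=44. Service 501; fixed 144; total 645.
{F4, F5}: Z1→F4 6·17=102, Z2→F4 2·6=12, Z3→F4 9·10=90, Z4→F4 7·4=28, Z5→F5 8·13=104, Z6→F5 4·11=44, Z7→F4 2·14=28, Z8→F4 5·22=110. Service 518; fixed 142; total 660.
{F3, F4, F5}: service 435 + fixed 228 = 663
{F1, F2, F3, F4, F5}: Z1→F2 5·17=85, Z2→F4 2·6=12, Z3→F1 4·10=40, Z4→F3 6·4=24, Z5→F1 6·13=78, Z6→F2 4·11=44, Z7→F4 2·14=28, Z8→F3 2·22=44. Service 355; fixed 605; total 960.
No other subset beats 645.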